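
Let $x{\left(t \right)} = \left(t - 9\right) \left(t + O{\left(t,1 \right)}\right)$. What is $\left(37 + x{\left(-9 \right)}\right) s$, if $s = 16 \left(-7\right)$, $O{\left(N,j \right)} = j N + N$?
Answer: $-58576$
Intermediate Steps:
$O{\left(N,j \right)} = N + N j$ ($O{\left(N,j \right)} = N j + N = N + N j$)
$x{\left(t \right)} = 3 t \left(-9 + t\right)$ ($x{\left(t \right)} = \left(t - 9\right) \left(t + t \left(1 + 1\right)\right) = \left(-9 + t\right) \left(t + t 2\right) = \left(-9 + t\right) \left(t + 2 t\right) = \left(-9 + t\right) 3 t = 3 t \left(-9 + t\right)$)
$s = -112$
$\left(37 + x{\left(-9 \right)}\right) s = \left(37 + 3 \left(-9\right) \left(-9 - 9\right)\right) \left(-112\right) = \left(37 + 3 \left(-9\right) \left(-18\right)\right) \left(-112\right) = \left(37 + 486\right) \left(-112\right) = 523 \left(-112\right) = -58576$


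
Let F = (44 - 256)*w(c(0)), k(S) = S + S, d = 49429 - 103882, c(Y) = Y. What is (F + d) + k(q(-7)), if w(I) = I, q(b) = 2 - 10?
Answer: -54469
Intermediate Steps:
q(b) = -8
d = -54453
k(S) = 2*S
F = 0 (F = (44 - 256)*0 = -212*0 = 0)
(F + d) + k(q(-7)) = (0 - 54453) + 2*(-8) = -54453 - 16 = -54469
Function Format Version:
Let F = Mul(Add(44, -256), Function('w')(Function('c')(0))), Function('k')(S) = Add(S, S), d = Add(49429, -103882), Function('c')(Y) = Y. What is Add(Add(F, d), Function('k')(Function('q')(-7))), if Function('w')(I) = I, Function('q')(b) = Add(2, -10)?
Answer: -54469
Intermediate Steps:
Function('q')(b) = -8
d = -54453
Function('k')(S) = Mul(2, S)
F = 0 (F = Mul(Add(44, -256), 0) = Mul(-212, 0) = 0)
Add(Add(F, d), Function('k')(Function('q')(-7))) = Add(Add(0, -54453), Mul(2, -8)) = Add(-54453, -16) = -54469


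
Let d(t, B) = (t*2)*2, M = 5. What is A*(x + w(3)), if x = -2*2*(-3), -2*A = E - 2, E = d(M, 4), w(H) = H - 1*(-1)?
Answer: -144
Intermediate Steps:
w(H) = 1 + H (w(H) = H + 1 = 1 + H)
d(t, B) = 4*t (d(t, B) = (2*t)*2 = 4*t)
E = 20 (E = 4*5 = 20)
A = -9 (A = -(20 - 2)/2 = -½*18 = -9)
x = 12 (x = -4*(-3) = 12)
A*(x + w(3)) = -9*(12 + (1 + 3)) = -9*(12 + 4) = -9*16 = -144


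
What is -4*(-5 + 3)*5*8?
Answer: 320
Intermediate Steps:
-4*(-5 + 3)*5*8 = -(-8)*5*8 = -4*(-10)*8 = 40*8 = 320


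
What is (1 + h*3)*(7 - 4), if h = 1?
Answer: 12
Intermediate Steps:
(1 + h*3)*(7 - 4) = (1 + 1*3)*(7 - 4) = (1 + 3)*3 = 4*3 = 12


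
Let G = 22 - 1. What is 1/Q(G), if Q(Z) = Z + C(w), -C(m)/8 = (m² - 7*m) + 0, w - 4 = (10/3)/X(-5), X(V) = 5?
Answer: 9/973 ≈ 0.0092497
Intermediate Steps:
w = 14/3 (w = 4 + (10/3)/5 = 4 + (10*(⅓))*(⅕) = 4 + (10/3)*(⅕) = 4 + ⅔ = 14/3 ≈ 4.6667)
C(m) = -8*m² + 56*m (C(m) = -8*((m² - 7*m) + 0) = -8*(m² - 7*m) = -8*m² + 56*m)
G = 21
Q(Z) = 784/9 + Z (Q(Z) = Z + 8*(14/3)*(7 - 1*14/3) = Z + 8*(14/3)*(7 - 14/3) = Z + 8*(14/3)*(7/3) = Z + 784/9 = 784/9 + Z)
1/Q(G) = 1/(784/9 + 21) = 1/(973/9) = 9/973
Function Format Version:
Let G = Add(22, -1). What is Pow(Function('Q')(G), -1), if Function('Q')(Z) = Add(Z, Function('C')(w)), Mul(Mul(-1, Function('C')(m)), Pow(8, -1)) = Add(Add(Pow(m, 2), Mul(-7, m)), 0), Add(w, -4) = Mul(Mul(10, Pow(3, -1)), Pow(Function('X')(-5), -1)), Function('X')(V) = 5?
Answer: Rational(9, 973) ≈ 0.0092497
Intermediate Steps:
w = Rational(14, 3) (w = Add(4, Mul(Mul(10, Pow(3, -1)), Pow(5, -1))) = Add(4, Mul(Mul(10, Rational(1, 3)), Rational(1, 5))) = Add(4, Mul(Rational(10, 3), Rational(1, 5))) = Add(4, Rational(2, 3)) = Rational(14, 3) ≈ 4.6667)
Function('C')(m) = Add(Mul(-8, Pow(m, 2)), Mul(56, m)) (Function('C')(m) = Mul(-8, Add(Add(Pow(m, 2), Mul(-7, m)), 0)) = Mul(-8, Add(Pow(m, 2), Mul(-7, m))) = Add(Mul(-8, Pow(m, 2)), Mul(56, m)))
G = 21
Function('Q')(Z) = Add(Rational(784, 9), Z) (Function('Q')(Z) = Add(Z, Mul(8, Rational(14, 3), Add(7, Mul(-1, Rational(14, 3))))) = Add(Z, Mul(8, Rational(14, 3), Add(7, Rational(-14, 3)))) = Add(Z, Mul(8, Rational(14, 3), Rational(7, 3))) = Add(Z, Rational(784, 9)) = Add(Rational(784, 9), Z))
Pow(Function('Q')(G), -1) = Pow(Add(Rational(784, 9), 21), -1) = Pow(Rational(973, 9), -1) = Rational(9, 973)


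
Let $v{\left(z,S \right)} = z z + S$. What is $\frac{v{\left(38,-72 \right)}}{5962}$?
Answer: $\frac{686}{2981} \approx 0.23012$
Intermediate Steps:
$v{\left(z,S \right)} = S + z^{2}$ ($v{\left(z,S \right)} = z^{2} + S = S + z^{2}$)
$\frac{v{\left(38,-72 \right)}}{5962} = \frac{-72 + 38^{2}}{5962} = \left(-72 + 1444\right) \frac{1}{5962} = 1372 \cdot \frac{1}{5962} = \frac{686}{2981}$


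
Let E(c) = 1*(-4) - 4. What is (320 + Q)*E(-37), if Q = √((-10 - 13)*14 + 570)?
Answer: -2560 - 16*√62 ≈ -2686.0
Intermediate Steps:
E(c) = -8 (E(c) = -4 - 4 = -8)
Q = 2*√62 (Q = √(-23*14 + 570) = √(-322 + 570) = √248 = 2*√62 ≈ 15.748)
(320 + Q)*E(-37) = (320 + 2*√62)*(-8) = -2560 - 16*√62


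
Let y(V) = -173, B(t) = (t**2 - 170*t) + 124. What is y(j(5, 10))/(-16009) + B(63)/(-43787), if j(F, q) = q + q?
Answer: 113506704/700986083 ≈ 0.16192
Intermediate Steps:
j(F, q) = 2*q
B(t) = 124 + t**2 - 170*t
y(j(5, 10))/(-16009) + B(63)/(-43787) = -173/(-16009) + (124 + 63**2 - 170*63)/(-43787) = -173*(-1/16009) + (124 + 3969 - 10710)*(-1/43787) = 173/16009 - 6617*(-1/43787) = 173/16009 + 6617/43787 = 113506704/700986083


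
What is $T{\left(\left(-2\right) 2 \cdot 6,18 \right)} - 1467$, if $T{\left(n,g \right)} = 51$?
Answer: $-1416$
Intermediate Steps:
$T{\left(\left(-2\right) 2 \cdot 6,18 \right)} - 1467 = 51 - 1467 = -1416$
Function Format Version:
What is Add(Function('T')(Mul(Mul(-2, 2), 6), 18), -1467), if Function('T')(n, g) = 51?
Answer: -1416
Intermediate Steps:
Add(Function('T')(Mul(Mul(-2, 2), 6), 18), -1467) = Add(51, -1467) = -1416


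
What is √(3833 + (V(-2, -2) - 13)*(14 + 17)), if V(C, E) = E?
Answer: 2*√842 ≈ 58.034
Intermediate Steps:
√(3833 + (V(-2, -2) - 13)*(14 + 17)) = √(3833 + (-2 - 13)*(14 + 17)) = √(3833 - 15*31) = √(3833 - 465) = √3368 = 2*√842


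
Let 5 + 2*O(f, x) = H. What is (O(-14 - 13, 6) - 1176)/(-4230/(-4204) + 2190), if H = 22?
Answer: -490817/921099 ≈ -0.53286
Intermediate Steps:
O(f, x) = 17/2 (O(f, x) = -5/2 + (½)*22 = -5/2 + 11 = 17/2)
(O(-14 - 13, 6) - 1176)/(-4230/(-4204) + 2190) = (17/2 - 1176)/(-4230/(-4204) + 2190) = -2335/(2*(-4230*(-1/4204) + 2190)) = -2335/(2*(2115/2102 + 2190)) = -2335/(2*4605495/2102) = -2335/2*2102/4605495 = -490817/921099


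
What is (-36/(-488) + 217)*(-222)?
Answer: -2939613/61 ≈ -48190.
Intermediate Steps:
(-36/(-488) + 217)*(-222) = (-36*(-1/488) + 217)*(-222) = (9/122 + 217)*(-222) = (26483/122)*(-222) = -2939613/61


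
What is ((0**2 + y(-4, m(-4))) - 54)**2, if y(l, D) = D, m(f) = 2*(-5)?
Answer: 4096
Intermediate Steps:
m(f) = -10
((0**2 + y(-4, m(-4))) - 54)**2 = ((0**2 - 10) - 54)**2 = ((0 - 10) - 54)**2 = (-10 - 54)**2 = (-64)**2 = 4096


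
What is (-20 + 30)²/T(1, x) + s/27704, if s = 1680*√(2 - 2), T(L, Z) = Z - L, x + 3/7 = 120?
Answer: 70/83 ≈ 0.84337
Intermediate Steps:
x = 837/7 (x = -3/7 + 120 = 837/7 ≈ 119.57)
s = 0 (s = 1680*√0 = 1680*0 = 0)
(-20 + 30)²/T(1, x) + s/27704 = (-20 + 30)²/(837/7 - 1*1) + 0/27704 = 10²/(837/7 - 1) + 0*(1/27704) = 100/(830/7) + 0 = 100*(7/830) + 0 = 70/83 + 0 = 70/83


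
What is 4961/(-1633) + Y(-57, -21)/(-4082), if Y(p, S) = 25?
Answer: -20291627/6665906 ≈ -3.0441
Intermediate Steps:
4961/(-1633) + Y(-57, -21)/(-4082) = 4961/(-1633) + 25/(-4082) = 4961*(-1/1633) + 25*(-1/4082) = -4961/1633 - 25/4082 = -20291627/6665906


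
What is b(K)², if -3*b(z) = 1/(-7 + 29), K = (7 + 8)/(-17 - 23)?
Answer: 1/4356 ≈ 0.00022957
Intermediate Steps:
K = -3/8 (K = 15/(-40) = 15*(-1/40) = -3/8 ≈ -0.37500)
b(z) = -1/66 (b(z) = -1/(3*(-7 + 29)) = -⅓/22 = -⅓*1/22 = -1/66)
b(K)² = (-1/66)² = 1/4356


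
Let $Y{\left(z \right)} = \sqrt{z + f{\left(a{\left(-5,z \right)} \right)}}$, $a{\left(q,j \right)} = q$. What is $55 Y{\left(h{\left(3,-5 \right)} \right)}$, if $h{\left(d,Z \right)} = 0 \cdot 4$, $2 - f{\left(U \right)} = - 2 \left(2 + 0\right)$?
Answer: $55 \sqrt{6} \approx 134.72$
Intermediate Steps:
$f{\left(U \right)} = 6$ ($f{\left(U \right)} = 2 - - 2 \left(2 + 0\right) = 2 - \left(-2\right) 2 = 2 - -4 = 2 + 4 = 6$)
$h{\left(d,Z \right)} = 0$
$Y{\left(z \right)} = \sqrt{6 + z}$ ($Y{\left(z \right)} = \sqrt{z + 6} = \sqrt{6 + z}$)
$55 Y{\left(h{\left(3,-5 \right)} \right)} = 55 \sqrt{6 + 0} = 55 \sqrt{6}$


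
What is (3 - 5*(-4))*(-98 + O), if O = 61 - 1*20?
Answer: -1311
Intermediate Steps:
O = 41 (O = 61 - 20 = 41)
(3 - 5*(-4))*(-98 + O) = (3 - 5*(-4))*(-98 + 41) = (3 + 20)*(-57) = 23*(-57) = -1311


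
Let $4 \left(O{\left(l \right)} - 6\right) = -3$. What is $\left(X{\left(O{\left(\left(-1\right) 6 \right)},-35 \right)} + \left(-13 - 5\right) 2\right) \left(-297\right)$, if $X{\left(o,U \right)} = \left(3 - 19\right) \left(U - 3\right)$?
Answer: $-169884$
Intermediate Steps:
$O{\left(l \right)} = \frac{21}{4}$ ($O{\left(l \right)} = 6 + \frac{1}{4} \left(-3\right) = 6 - \frac{3}{4} = \frac{21}{4}$)
$X{\left(o,U \right)} = 48 - 16 U$ ($X{\left(o,U \right)} = - 16 \left(-3 + U\right) = 48 - 16 U$)
$\left(X{\left(O{\left(\left(-1\right) 6 \right)},-35 \right)} + \left(-13 - 5\right) 2\right) \left(-297\right) = \left(\left(48 - -560\right) + \left(-13 - 5\right) 2\right) \left(-297\right) = \left(\left(48 + 560\right) - 36\right) \left(-297\right) = \left(608 - 36\right) \left(-297\right) = 572 \left(-297\right) = -169884$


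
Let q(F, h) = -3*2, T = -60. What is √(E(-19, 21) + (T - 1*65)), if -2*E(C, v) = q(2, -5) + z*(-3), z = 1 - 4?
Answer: I*√506/2 ≈ 11.247*I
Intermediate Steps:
z = -3
q(F, h) = -6
E(C, v) = -3/2 (E(C, v) = -(-6 - 3*(-3))/2 = -(-6 + 9)/2 = -½*3 = -3/2)
√(E(-19, 21) + (T - 1*65)) = √(-3/2 + (-60 - 1*65)) = √(-3/2 + (-60 - 65)) = √(-3/2 - 125) = √(-253/2) = I*√506/2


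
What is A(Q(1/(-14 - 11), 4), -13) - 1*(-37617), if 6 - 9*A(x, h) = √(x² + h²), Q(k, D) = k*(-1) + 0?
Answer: 112853/3 - √105626/225 ≈ 37616.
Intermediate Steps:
Q(k, D) = -k (Q(k, D) = -k + 0 = -k)
A(x, h) = ⅔ - √(h² + x²)/9 (A(x, h) = ⅔ - √(x² + h²)/9 = ⅔ - √(h² + x²)/9)
A(Q(1/(-14 - 11), 4), -13) - 1*(-37617) = (⅔ - √((-13)² + (-1/(-14 - 11))²)/9) - 1*(-37617) = (⅔ - √(169 + (-1/(-25))²)/9) + 37617 = (⅔ - √(169 + (-1*(-1/25))²)/9) + 37617 = (⅔ - √(169 + (1/25)²)/9) + 37617 = (⅔ - √(169 + 1/625)/9) + 37617 = (⅔ - √105626/225) + 37617 = 112853/3 - √105626/225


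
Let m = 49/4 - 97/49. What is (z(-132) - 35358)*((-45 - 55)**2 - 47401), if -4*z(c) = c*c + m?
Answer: 166369206627/112 ≈ 1.4854e+9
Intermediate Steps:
m = 2013/196 (m = 49*(1/4) - 97*1/49 = 49/4 - 97/49 = 2013/196 ≈ 10.270)
z(c) = -2013/784 - c**2/4 (z(c) = -(c*c + 2013/196)/4 = -(c**2 + 2013/196)/4 = -(2013/196 + c**2)/4 = -2013/784 - c**2/4)
(z(-132) - 35358)*((-45 - 55)**2 - 47401) = ((-2013/784 - 1/4*(-132)**2) - 35358)*((-45 - 55)**2 - 47401) = ((-2013/784 - 1/4*17424) - 35358)*((-100)**2 - 47401) = ((-2013/784 - 4356) - 35358)*(10000 - 47401) = (-3417117/784 - 35358)*(-37401) = -31137789/784*(-37401) = 166369206627/112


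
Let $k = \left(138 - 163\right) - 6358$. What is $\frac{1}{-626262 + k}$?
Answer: $- \frac{1}{632645} \approx -1.5807 \cdot 10^{-6}$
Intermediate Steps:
$k = -6383$ ($k = -25 - 6358 = -6383$)
$\frac{1}{-626262 + k} = \frac{1}{-626262 - 6383} = \frac{1}{-632645} = - \frac{1}{632645}$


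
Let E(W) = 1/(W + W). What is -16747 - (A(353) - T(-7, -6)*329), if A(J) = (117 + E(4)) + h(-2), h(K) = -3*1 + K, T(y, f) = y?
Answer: -153297/8 ≈ -19162.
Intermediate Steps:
E(W) = 1/(2*W)
h(K) = -3 + K
A(J) = 897/8 (A(J) = (117 + (1/2)/4) + (-3 - 2) = (117 + (1/2)*(1/4)) - 5 = (117 + 1/8) - 5 = 937/8 - 5 = 897/8)
-16747 - (A(353) - T(-7, -6)*329) = -16747 - (897/8 - (-7)*329) = -16747 - (897/8 - 1*(-2303)) = -16747 - (897/8 + 2303) = -16747 - 1*19321/8 = -16747 - 19321/8 = -153297/8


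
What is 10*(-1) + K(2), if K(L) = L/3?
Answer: -28/3 ≈ -9.3333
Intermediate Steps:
K(L) = L/3 (K(L) = L*(1/3) = L/3)
10*(-1) + K(2) = 10*(-1) + (1/3)*2 = -10 + 2/3 = -28/3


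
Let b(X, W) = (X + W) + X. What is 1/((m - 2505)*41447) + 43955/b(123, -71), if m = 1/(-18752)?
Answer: 349293605329873/1390658194405 ≈ 251.17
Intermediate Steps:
m = -1/18752 ≈ -5.3328e-5
b(X, W) = W + 2*X (b(X, W) = (W + X) + X = W + 2*X)
1/((m - 2505)*41447) + 43955/b(123, -71) = 1/(-1/18752 - 2505*41447) + 43955/(-71 + 2*123) = (1/41447)/(-46973761/18752) + 43955/(-71 + 246) = -18752/46973761*1/41447 + 43955/175 = -18752/1946921472167 + 43955*(1/175) = -18752/1946921472167 + 8791/35 = 349293605329873/1390658194405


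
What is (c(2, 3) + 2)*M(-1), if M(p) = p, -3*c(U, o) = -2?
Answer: -8/3 ≈ -2.6667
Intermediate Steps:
c(U, o) = 2/3 (c(U, o) = -1/3*(-2) = 2/3)
(c(2, 3) + 2)*M(-1) = (2/3 + 2)*(-1) = (8/3)*(-1) = -8/3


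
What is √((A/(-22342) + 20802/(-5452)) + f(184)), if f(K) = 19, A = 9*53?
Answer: √3515327612789398/15226073 ≈ 3.8940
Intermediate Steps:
A = 477
√((A/(-22342) + 20802/(-5452)) + f(184)) = √((477/(-22342) + 20802/(-5452)) + 19) = √((477*(-1/22342) + 20802*(-1/5452)) + 19) = √((-477/22342 - 10401/2726) + 19) = √(-58419861/15226073 + 19) = √(230875526/15226073) = √3515327612789398/15226073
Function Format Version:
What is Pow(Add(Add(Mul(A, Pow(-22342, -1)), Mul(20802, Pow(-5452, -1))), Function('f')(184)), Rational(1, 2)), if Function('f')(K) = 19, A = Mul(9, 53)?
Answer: Mul(Rational(1, 15226073), Pow(3515327612789398, Rational(1, 2))) ≈ 3.8940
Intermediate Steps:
A = 477
Pow(Add(Add(Mul(A, Pow(-22342, -1)), Mul(20802, Pow(-5452, -1))), Function('f')(184)), Rational(1, 2)) = Pow(Add(Add(Mul(477, Pow(-22342, -1)), Mul(20802, Pow(-5452, -1))), 19), Rational(1, 2)) = Pow(Add(Add(Mul(477, Rational(-1, 22342)), Mul(20802, Rational(-1, 5452))), 19), Rational(1, 2)) = Pow(Add(Add(Rational(-477, 22342), Rational(-10401, 2726)), 19), Rational(1, 2)) = Pow(Add(Rational(-58419861, 15226073), 19), Rational(1, 2)) = Pow(Rational(230875526, 15226073), Rational(1, 2)) = Mul(Rational(1, 15226073), Pow(3515327612789398, Rational(1, 2)))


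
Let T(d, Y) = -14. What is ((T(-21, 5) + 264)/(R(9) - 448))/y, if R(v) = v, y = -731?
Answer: 250/320909 ≈ 0.00077904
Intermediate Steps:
((T(-21, 5) + 264)/(R(9) - 448))/y = ((-14 + 264)/(9 - 448))/(-731) = (250/(-439))*(-1/731) = (250*(-1/439))*(-1/731) = -250/439*(-1/731) = 250/320909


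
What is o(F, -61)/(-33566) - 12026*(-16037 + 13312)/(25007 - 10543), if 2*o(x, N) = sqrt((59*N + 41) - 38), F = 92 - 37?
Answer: 16385425/7232 - I*sqrt(899)/33566 ≈ 2265.7 - 0.00089327*I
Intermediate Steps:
F = 55
o(x, N) = sqrt(3 + 59*N)/2 (o(x, N) = sqrt((59*N + 41) - 38)/2 = sqrt((41 + 59*N) - 38)/2 = sqrt(3 + 59*N)/2)
o(F, -61)/(-33566) - 12026*(-16037 + 13312)/(25007 - 10543) = (sqrt(3 + 59*(-61))/2)/(-33566) - 12026*(-16037 + 13312)/(25007 - 10543) = (sqrt(3 - 3599)/2)*(-1/33566) - 12026/(14464/(-2725)) = (sqrt(-3596)/2)*(-1/33566) - 12026/(14464*(-1/2725)) = ((2*I*sqrt(899))/2)*(-1/33566) - 12026/(-14464/2725) = (I*sqrt(899))*(-1/33566) - 12026*(-2725/14464) = -I*sqrt(899)/33566 + 16385425/7232 = 16385425/7232 - I*sqrt(899)/33566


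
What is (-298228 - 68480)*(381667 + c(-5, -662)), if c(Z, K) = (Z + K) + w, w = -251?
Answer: -139623704292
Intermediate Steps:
c(Z, K) = -251 + K + Z (c(Z, K) = (Z + K) - 251 = (K + Z) - 251 = -251 + K + Z)
(-298228 - 68480)*(381667 + c(-5, -662)) = (-298228 - 68480)*(381667 + (-251 - 662 - 5)) = -366708*(381667 - 918) = -366708*380749 = -139623704292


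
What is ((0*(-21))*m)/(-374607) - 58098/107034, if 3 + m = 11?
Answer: -9683/17839 ≈ -0.54280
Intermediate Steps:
m = 8 (m = -3 + 11 = 8)
((0*(-21))*m)/(-374607) - 58098/107034 = ((0*(-21))*8)/(-374607) - 58098/107034 = (0*8)*(-1/374607) - 58098*1/107034 = 0*(-1/374607) - 9683/17839 = 0 - 9683/17839 = -9683/17839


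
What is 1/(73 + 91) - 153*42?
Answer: -1053863/164 ≈ -6426.0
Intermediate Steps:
1/(73 + 91) - 153*42 = 1/164 - 6426 = -1053863/164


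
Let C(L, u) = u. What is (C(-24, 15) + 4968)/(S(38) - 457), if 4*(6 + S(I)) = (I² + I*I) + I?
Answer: 3322/179 ≈ 18.559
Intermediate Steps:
S(I) = -6 + I²/2 + I/4 (S(I) = -6 + ((I² + I*I) + I)/4 = -6 + ((I² + I²) + I)/4 = -6 + (2*I² + I)/4 = -6 + (I + 2*I²)/4 = -6 + (I²/2 + I/4) = -6 + I²/2 + I/4)
(C(-24, 15) + 4968)/(S(38) - 457) = (15 + 4968)/((-6 + (½)*38² + (¼)*38) - 457) = 4983/((-6 + (½)*1444 + 19/2) - 457) = 4983/((-6 + 722 + 19/2) - 457) = 4983/(1451/2 - 457) = 4983/(537/2) = 4983*(2/537) = 3322/179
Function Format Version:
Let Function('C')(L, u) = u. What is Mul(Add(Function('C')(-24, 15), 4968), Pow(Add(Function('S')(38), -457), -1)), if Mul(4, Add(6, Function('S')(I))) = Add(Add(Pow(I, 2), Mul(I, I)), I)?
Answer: Rational(3322, 179) ≈ 18.559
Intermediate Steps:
Function('S')(I) = Add(-6, Mul(Rational(1, 2), Pow(I, 2)), Mul(Rational(1, 4), I)) (Function('S')(I) = Add(-6, Mul(Rational(1, 4), Add(Add(Pow(I, 2), Mul(I, I)), I))) = Add(-6, Mul(Rational(1, 4), Add(Add(Pow(I, 2), Pow(I, 2)), I))) = Add(-6, Mul(Rational(1, 4), Add(Mul(2, Pow(I, 2)), I))) = Add(-6, Mul(Rational(1, 4), Add(I, Mul(2, Pow(I, 2))))) = Add(-6, Add(Mul(Rational(1, 2), Pow(I, 2)), Mul(Rational(1, 4), I))) = Add(-6, Mul(Rational(1, 2), Pow(I, 2)), Mul(Rational(1, 4), I)))
Mul(Add(Function('C')(-24, 15), 4968), Pow(Add(Function('S')(38), -457), -1)) = Mul(Add(15, 4968), Pow(Add(Add(-6, Mul(Rational(1, 2), Pow(38, 2)), Mul(Rational(1, 4), 38)), -457), -1)) = Mul(4983, Pow(Add(Add(-6, Mul(Rational(1, 2), 1444), Rational(19, 2)), -457), -1)) = Mul(4983, Pow(Add(Add(-6, 722, Rational(19, 2)), -457), -1)) = Mul(4983, Pow(Add(Rational(1451, 2), -457), -1)) = Mul(4983, Pow(Rational(537, 2), -1)) = Mul(4983, Rational(2, 537)) = Rational(3322, 179)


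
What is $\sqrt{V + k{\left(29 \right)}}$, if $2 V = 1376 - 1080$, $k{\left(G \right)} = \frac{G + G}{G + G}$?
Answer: $\sqrt{149} \approx 12.207$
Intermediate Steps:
$k{\left(G \right)} = 1$ ($k{\left(G \right)} = \frac{2 G}{2 G} = 2 G \frac{1}{2 G} = 1$)
$V = 148$ ($V = \frac{1376 - 1080}{2} = \frac{1}{2} \cdot 296 = 148$)
$\sqrt{V + k{\left(29 \right)}} = \sqrt{148 + 1} = \sqrt{149}$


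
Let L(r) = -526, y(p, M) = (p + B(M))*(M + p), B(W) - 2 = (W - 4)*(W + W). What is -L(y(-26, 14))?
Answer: 526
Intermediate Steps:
B(W) = 2 + 2*W*(-4 + W) (B(W) = 2 + (W - 4)*(W + W) = 2 + (-4 + W)*(2*W) = 2 + 2*W*(-4 + W))
y(p, M) = (M + p)*(2 + p - 8*M + 2*M²) (y(p, M) = (p + (2 - 8*M + 2*M²))*(M + p) = (2 + p - 8*M + 2*M²)*(M + p) = (M + p)*(2 + p - 8*M + 2*M²))
-L(y(-26, 14)) = -1*(-526) = 526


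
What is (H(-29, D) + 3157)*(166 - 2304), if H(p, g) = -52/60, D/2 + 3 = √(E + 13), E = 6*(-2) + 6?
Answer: -101217196/15 ≈ -6.7478e+6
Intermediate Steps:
E = -6 (E = -12 + 6 = -6)
D = -6 + 2*√7 (D = -6 + 2*√(-6 + 13) = -6 + 2*√7 ≈ -0.70850)
H(p, g) = -13/15 (H(p, g) = -52*1/60 = -13/15)
(H(-29, D) + 3157)*(166 - 2304) = (-13/15 + 3157)*(166 - 2304) = (47342/15)*(-2138) = -101217196/15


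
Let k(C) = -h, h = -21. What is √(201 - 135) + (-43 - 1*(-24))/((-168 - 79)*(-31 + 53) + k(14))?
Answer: 19/5413 + √66 ≈ 8.1275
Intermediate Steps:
k(C) = 21 (k(C) = -1*(-21) = 21)
√(201 - 135) + (-43 - 1*(-24))/((-168 - 79)*(-31 + 53) + k(14)) = √(201 - 135) + (-43 - 1*(-24))/((-168 - 79)*(-31 + 53) + 21) = √66 + (-43 + 24)/(-247*22 + 21) = √66 - 19/(-5434 + 21) = √66 - 19/(-5413) = √66 - 19*(-1/5413) = √66 + 19/5413 = 19/5413 + √66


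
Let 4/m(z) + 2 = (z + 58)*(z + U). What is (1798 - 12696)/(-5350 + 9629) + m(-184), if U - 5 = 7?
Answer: -10733752/4214815 ≈ -2.5467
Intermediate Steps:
U = 12 (U = 5 + 7 = 12)
m(z) = 4/(-2 + (12 + z)*(58 + z)) (m(z) = 4/(-2 + (z + 58)*(z + 12)) = 4/(-2 + (58 + z)*(12 + z)) = 4/(-2 + (12 + z)*(58 + z)))
(1798 - 12696)/(-5350 + 9629) + m(-184) = (1798 - 12696)/(-5350 + 9629) + 4/(694 + (-184)**2 + 70*(-184)) = -10898/4279 + 4/(694 + 33856 - 12880) = -10898*1/4279 + 4/21670 = -10898/4279 + 4*(1/21670) = -10898/4279 + 2/10835 = -10733752/4214815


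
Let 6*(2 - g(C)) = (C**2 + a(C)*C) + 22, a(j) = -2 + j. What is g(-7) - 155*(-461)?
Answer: 214304/3 ≈ 71435.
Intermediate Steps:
g(C) = -5/3 - C**2/6 - C*(-2 + C)/6 (g(C) = 2 - ((C**2 + (-2 + C)*C) + 22)/6 = 2 - ((C**2 + C*(-2 + C)) + 22)/6 = 2 - (22 + C**2 + C*(-2 + C))/6 = 2 + (-11/3 - C**2/6 - C*(-2 + C)/6) = -5/3 - C**2/6 - C*(-2 + C)/6)
g(-7) - 155*(-461) = (-5/3 - 1/3*(-7)**2 + (1/3)*(-7)) - 155*(-461) = (-5/3 - 1/3*49 - 7/3) + 71455 = (-5/3 - 49/3 - 7/3) + 71455 = -61/3 + 71455 = 214304/3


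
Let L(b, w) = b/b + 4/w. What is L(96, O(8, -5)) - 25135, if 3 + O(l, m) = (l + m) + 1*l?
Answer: -50267/2 ≈ -25134.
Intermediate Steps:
O(l, m) = -3 + m + 2*l (O(l, m) = -3 + ((l + m) + 1*l) = -3 + ((l + m) + l) = -3 + (m + 2*l) = -3 + m + 2*l)
L(b, w) = 1 + 4/w
L(96, O(8, -5)) - 25135 = (4 + (-3 - 5 + 2*8))/(-3 - 5 + 2*8) - 25135 = (4 + (-3 - 5 + 16))/(-3 - 5 + 16) - 25135 = (4 + 8)/8 - 25135 = (1/8)*12 - 25135 = 3/2 - 25135 = -50267/2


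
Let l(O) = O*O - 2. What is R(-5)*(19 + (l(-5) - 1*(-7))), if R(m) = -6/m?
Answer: 294/5 ≈ 58.800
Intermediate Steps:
l(O) = -2 + O² (l(O) = O² - 2 = -2 + O²)
R(-5)*(19 + (l(-5) - 1*(-7))) = (-6/(-5))*(19 + ((-2 + (-5)²) - 1*(-7))) = (-6*(-⅕))*(19 + ((-2 + 25) + 7)) = 6*(19 + (23 + 7))/5 = 6*(19 + 30)/5 = (6/5)*49 = 294/5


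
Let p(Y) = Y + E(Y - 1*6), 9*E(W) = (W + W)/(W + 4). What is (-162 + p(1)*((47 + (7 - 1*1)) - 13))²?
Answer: 487204/81 ≈ 6014.9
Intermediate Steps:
E(W) = 2*W/(9*(4 + W)) (E(W) = ((W + W)/(W + 4))/9 = ((2*W)/(4 + W))/9 = (2*W/(4 + W))/9 = 2*W/(9*(4 + W)))
p(Y) = Y + 2*(-6 + Y)/(9*(-2 + Y)) (p(Y) = Y + 2*(Y - 1*6)/(9*(4 + (Y - 1*6))) = Y + 2*(Y - 6)/(9*(4 + (Y - 6))) = Y + 2*(-6 + Y)/(9*(4 + (-6 + Y))) = Y + 2*(-6 + Y)/(9*(-2 + Y)))
(-162 + p(1)*((47 + (7 - 1*1)) - 13))² = (-162 + ((-12 - 16*1 + 9*1²)/(9*(-2 + 1)))*((47 + (7 - 1*1)) - 13))² = (-162 + ((⅑)*(-12 - 16 + 9*1)/(-1))*((47 + (7 - 1)) - 13))² = (-162 + ((⅑)*(-1)*(-12 - 16 + 9))*((47 + 6) - 13))² = (-162 + ((⅑)*(-1)*(-19))*(53 - 13))² = (-162 + (19/9)*40)² = (-162 + 760/9)² = (-698/9)² = 487204/81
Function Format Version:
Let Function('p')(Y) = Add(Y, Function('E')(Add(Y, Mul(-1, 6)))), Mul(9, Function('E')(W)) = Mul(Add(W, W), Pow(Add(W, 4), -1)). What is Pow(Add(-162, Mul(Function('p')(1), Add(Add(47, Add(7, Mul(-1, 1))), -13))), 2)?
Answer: Rational(487204, 81) ≈ 6014.9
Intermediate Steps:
Function('E')(W) = Mul(Rational(2, 9), W, Pow(Add(4, W), -1)) (Function('E')(W) = Mul(Rational(1, 9), Mul(Add(W, W), Pow(Add(W, 4), -1))) = Mul(Rational(1, 9), Mul(Mul(2, W), Pow(Add(4, W), -1))) = Mul(Rational(1, 9), Mul(2, W, Pow(Add(4, W), -1))) = Mul(Rational(2, 9), W, Pow(Add(4, W), -1)))
Function('p')(Y) = Add(Y, Mul(Rational(2, 9), Pow(Add(-2, Y), -1), Add(-6, Y))) (Function('p')(Y) = Add(Y, Mul(Rational(2, 9), Add(Y, Mul(-1, 6)), Pow(Add(4, Add(Y, Mul(-1, 6))), -1))) = Add(Y, Mul(Rational(2, 9), Add(Y, -6), Pow(Add(4, Add(Y, -6)), -1))) = Add(Y, Mul(Rational(2, 9), Add(-6, Y), Pow(Add(4, Add(-6, Y)), -1))) = Add(Y, Mul(Rational(2, 9), Add(-6, Y), Pow(Add(-2, Y), -1))) = Add(Y, Mul(Rational(2, 9), Pow(Add(-2, Y), -1), Add(-6, Y))))
Pow(Add(-162, Mul(Function('p')(1), Add(Add(47, Add(7, Mul(-1, 1))), -13))), 2) = Pow(Add(-162, Mul(Mul(Rational(1, 9), Pow(Add(-2, 1), -1), Add(-12, Mul(-16, 1), Mul(9, Pow(1, 2)))), Add(Add(47, Add(7, Mul(-1, 1))), -13))), 2) = Pow(Add(-162, Mul(Mul(Rational(1, 9), Pow(-1, -1), Add(-12, -16, Mul(9, 1))), Add(Add(47, Add(7, -1)), -13))), 2) = Pow(Add(-162, Mul(Mul(Rational(1, 9), -1, Add(-12, -16, 9)), Add(Add(47, 6), -13))), 2) = Pow(Add(-162, Mul(Mul(Rational(1, 9), -1, -19), Add(53, -13))), 2) = Pow(Add(-162, Mul(Rational(19, 9), 40)), 2) = Pow(Add(-162, Rational(760, 9)), 2) = Pow(Rational(-698, 9), 2) = Rational(487204, 81)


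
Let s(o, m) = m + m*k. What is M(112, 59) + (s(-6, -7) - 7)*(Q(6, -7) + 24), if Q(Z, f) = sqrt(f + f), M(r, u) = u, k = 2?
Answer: -613 - 28*I*sqrt(14) ≈ -613.0 - 104.77*I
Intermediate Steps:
Q(Z, f) = sqrt(2)*sqrt(f) (Q(Z, f) = sqrt(2*f) = sqrt(2)*sqrt(f))
s(o, m) = 3*m (s(o, m) = m + m*2 = m + 2*m = 3*m)
M(112, 59) + (s(-6, -7) - 7)*(Q(6, -7) + 24) = 59 + (3*(-7) - 7)*(sqrt(2)*sqrt(-7) + 24) = 59 + (-21 - 7)*(sqrt(2)*(I*sqrt(7)) + 24) = 59 - 28*(I*sqrt(14) + 24) = 59 - 28*(24 + I*sqrt(14)) = 59 + (-672 - 28*I*sqrt(14)) = -613 - 28*I*sqrt(14)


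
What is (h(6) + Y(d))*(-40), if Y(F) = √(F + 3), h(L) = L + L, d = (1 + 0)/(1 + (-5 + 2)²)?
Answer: -480 - 4*√310 ≈ -550.43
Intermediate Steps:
d = ⅒ (d = 1/(1 + (-3)²) = 1/(1 + 9) = 1/10 = 1*(⅒) = ⅒ ≈ 0.10000)
h(L) = 2*L
Y(F) = √(3 + F)
(h(6) + Y(d))*(-40) = (2*6 + √(3 + ⅒))*(-40) = (12 + √(31/10))*(-40) = (12 + √310/10)*(-40) = -480 - 4*√310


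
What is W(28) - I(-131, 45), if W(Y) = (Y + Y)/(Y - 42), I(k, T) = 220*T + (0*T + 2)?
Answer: -9906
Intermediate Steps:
I(k, T) = 2 + 220*T (I(k, T) = 220*T + (0 + 2) = 220*T + 2 = 2 + 220*T)
W(Y) = 2*Y/(-42 + Y) (W(Y) = (2*Y)/(-42 + Y) = 2*Y/(-42 + Y))
W(28) - I(-131, 45) = 2*28/(-42 + 28) - (2 + 220*45) = 2*28/(-14) - (2 + 9900) = 2*28*(-1/14) - 1*9902 = -4 - 9902 = -9906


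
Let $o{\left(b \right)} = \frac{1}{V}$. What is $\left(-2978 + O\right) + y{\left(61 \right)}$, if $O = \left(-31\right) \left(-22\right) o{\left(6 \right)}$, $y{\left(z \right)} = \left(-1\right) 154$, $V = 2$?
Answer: $-2791$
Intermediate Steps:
$y{\left(z \right)} = -154$
$o{\left(b \right)} = \frac{1}{2}$
$O = 341$ ($O = \left(-31\right) \left(-22\right) \frac{1}{2} = 682 \cdot \frac{1}{2} = 341$)
$\left(-2978 + O\right) + y{\left(61 \right)} = \left(-2978 + 341\right) - 154 = -2637 - 154 = -2791$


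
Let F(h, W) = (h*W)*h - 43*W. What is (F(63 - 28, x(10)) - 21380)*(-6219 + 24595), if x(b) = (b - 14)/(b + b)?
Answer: -1986114832/5 ≈ -3.9722e+8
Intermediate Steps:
x(b) = (-14 + b)/(2*b) (x(b) = (-14 + b)/((2*b)) = (-14 + b)*(1/(2*b)) = (-14 + b)/(2*b))
F(h, W) = -43*W + W*h² (F(h, W) = (W*h)*h - 43*W = W*h² - 43*W = -43*W + W*h²)
(F(63 - 28, x(10)) - 21380)*(-6219 + 24595) = (((½)*(-14 + 10)/10)*(-43 + (63 - 28)²) - 21380)*(-6219 + 24595) = (((½)*(⅒)*(-4))*(-43 + 35²) - 21380)*18376 = (-(-43 + 1225)/5 - 21380)*18376 = (-⅕*1182 - 21380)*18376 = (-1182/5 - 21380)*18376 = -108082/5*18376 = -1986114832/5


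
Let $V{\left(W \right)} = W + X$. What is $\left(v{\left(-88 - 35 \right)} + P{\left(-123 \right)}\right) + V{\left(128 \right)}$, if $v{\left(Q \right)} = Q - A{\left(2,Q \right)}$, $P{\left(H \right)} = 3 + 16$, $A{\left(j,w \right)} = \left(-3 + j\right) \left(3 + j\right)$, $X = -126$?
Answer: $-97$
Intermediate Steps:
$P{\left(H \right)} = 19$
$V{\left(W \right)} = -126 + W$ ($V{\left(W \right)} = W - 126 = -126 + W$)
$v{\left(Q \right)} = 5 + Q$ ($v{\left(Q \right)} = Q - \left(-9 + 2^{2}\right) = Q - \left(-9 + 4\right) = Q - -5 = Q + 5 = 5 + Q$)
$\left(v{\left(-88 - 35 \right)} + P{\left(-123 \right)}\right) + V{\left(128 \right)} = \left(\left(5 - 123\right) + 19\right) + \left(-126 + 128\right) = \left(\left(5 - 123\right) + 19\right) + 2 = \left(-118 + 19\right) + 2 = -99 + 2 = -97$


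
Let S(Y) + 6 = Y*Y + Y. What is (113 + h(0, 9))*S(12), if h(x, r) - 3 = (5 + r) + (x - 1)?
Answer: 19350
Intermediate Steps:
h(x, r) = 7 + r + x (h(x, r) = 3 + ((5 + r) + (x - 1)) = 3 + ((5 + r) + (-1 + x)) = 3 + (4 + r + x) = 7 + r + x)
S(Y) = -6 + Y + Y² (S(Y) = -6 + (Y*Y + Y) = -6 + (Y² + Y) = -6 + (Y + Y²) = -6 + Y + Y²)
(113 + h(0, 9))*S(12) = (113 + (7 + 9 + 0))*(-6 + 12 + 12²) = (113 + 16)*(-6 + 12 + 144) = 129*150 = 19350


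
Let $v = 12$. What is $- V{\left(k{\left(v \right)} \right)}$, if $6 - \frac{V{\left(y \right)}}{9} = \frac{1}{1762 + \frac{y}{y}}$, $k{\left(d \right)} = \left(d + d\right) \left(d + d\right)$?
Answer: $- \frac{95193}{1763} \approx -53.995$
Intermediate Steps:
$k{\left(d \right)} = 4 d^{2}$ ($k{\left(d \right)} = 2 d 2 d = 4 d^{2}$)
$V{\left(y \right)} = \frac{95193}{1763}$ ($V{\left(y \right)} = 54 - \frac{9}{1762 + \frac{y}{y}} = 54 - \frac{9}{1762 + 1} = 54 - \frac{9}{1763} = \frac{95193}{1763}$)
$- V{\left(k{\left(v \right)} \right)} = \left(-1\right) \frac{95193}{1763} = - \frac{95193}{1763}$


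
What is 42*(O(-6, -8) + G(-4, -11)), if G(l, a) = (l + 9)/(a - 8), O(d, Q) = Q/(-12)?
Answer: 322/19 ≈ 16.947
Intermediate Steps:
O(d, Q) = -Q/12 (O(d, Q) = Q*(-1/12) = -Q/12)
G(l, a) = (9 + l)/(-8 + a)
42*(O(-6, -8) + G(-4, -11)) = 42*(-1/12*(-8) + (9 - 4)/(-8 - 11)) = 42*(⅔ + 5/(-19)) = 42*(⅔ - 1/19*5) = 42*(⅔ - 5/19) = 42*(23/57) = 322/19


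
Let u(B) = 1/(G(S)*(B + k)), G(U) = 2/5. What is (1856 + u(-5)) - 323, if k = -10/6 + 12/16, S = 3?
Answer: 108813/71 ≈ 1532.6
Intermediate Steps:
G(U) = ⅖ (G(U) = 2*(⅕) = ⅖)
k = -11/12 (k = -10*⅙ + 12*(1/16) = -5/3 + ¾ = -11/12 ≈ -0.91667)
u(B) = 1/(-11/30 + 2*B/5) (u(B) = 1/(2*(B - 11/12)/5) = 1/(2*(-11/12 + B)/5) = 1/(-11/30 + 2*B/5))
(1856 + u(-5)) - 323 = (1856 + 30/(-11 + 12*(-5))) - 323 = (1856 + 30/(-11 - 60)) - 323 = (1856 + 30/(-71)) - 323 = (1856 + 30*(-1/71)) - 323 = (1856 - 30/71) - 323 = 131746/71 - 323 = 108813/71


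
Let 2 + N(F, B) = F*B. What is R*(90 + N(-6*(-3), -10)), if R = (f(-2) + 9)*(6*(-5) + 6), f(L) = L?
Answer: 15456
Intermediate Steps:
R = -168 (R = (-2 + 9)*(6*(-5) + 6) = 7*(-30 + 6) = 7*(-24) = -168)
N(F, B) = -2 + B*F (N(F, B) = -2 + F*B = -2 + B*F)
R*(90 + N(-6*(-3), -10)) = -168*(90 + (-2 - (-60)*(-3))) = -168*(90 + (-2 - 10*18)) = -168*(90 + (-2 - 180)) = -168*(90 - 182) = -168*(-92) = 15456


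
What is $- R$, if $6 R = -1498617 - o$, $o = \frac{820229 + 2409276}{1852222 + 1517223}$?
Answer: $\frac{504951078707}{2021667} \approx 2.4977 \cdot 10^{5}$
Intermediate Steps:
$o = \frac{645901}{673889}$ ($o = \frac{3229505}{3369445} = 3229505 \cdot \frac{1}{3369445} = \frac{645901}{673889} \approx 0.95847$)
$R = - \frac{504951078707}{2021667}$ ($R = \frac{-1498617 - \frac{645901}{673889}}{6} = \frac{1}{6} \left(- \frac{1009902157414}{673889}\right) = - \frac{504951078707}{2021667} \approx -2.4977 \cdot 10^{5}$)
$- R = \left(-1\right) \left(- \frac{504951078707}{2021667}\right) = \frac{504951078707}{2021667}$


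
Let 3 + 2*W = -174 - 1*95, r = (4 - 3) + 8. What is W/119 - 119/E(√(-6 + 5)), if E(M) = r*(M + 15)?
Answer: -9589/4746 + 119*I/2034 ≈ -2.0204 + 0.058505*I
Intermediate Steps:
r = 9 (r = 1 + 8 = 9)
W = -136 (W = -3/2 + (-174 - 1*95)/2 = -3/2 + (-174 - 95)/2 = -3/2 + (½)*(-269) = -3/2 - 269/2 = -136)
E(M) = 135 + 9*M (E(M) = 9*(M + 15) = 9*(15 + M) = 135 + 9*M)
W/119 - 119/E(√(-6 + 5)) = -136/119 - 119/(135 + 9*√(-6 + 5)) = -136*1/119 - 119/(135 + 9*√(-1)) = -8/7 - 119*(135 - 9*I)/18306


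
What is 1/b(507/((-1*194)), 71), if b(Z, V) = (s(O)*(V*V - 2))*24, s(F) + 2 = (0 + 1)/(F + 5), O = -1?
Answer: -1/211638 ≈ -4.7251e-6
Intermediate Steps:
s(F) = -2 + 1/(5 + F) (s(F) = -2 + (0 + 1)/(F + 5) = -2 + 1/(5 + F))
b(Z, V) = 84 - 42*V² (b(Z, V) = (((-9 - 2*(-1))/(5 - 1))*(V*V - 2))*24 = (((-9 + 2)/4)*(V² - 2))*24 = (((¼)*(-7))*(-2 + V²))*24 = -7*(-2 + V²)/4*24 = (7/2 - 7*V²/4)*24 = 84 - 42*V²)
1/b(507/((-1*194)), 71) = 1/(84 - 42*71²) = 1/(84 - 42*5041) = 1/(84 - 211722) = 1/(-211638) = -1/211638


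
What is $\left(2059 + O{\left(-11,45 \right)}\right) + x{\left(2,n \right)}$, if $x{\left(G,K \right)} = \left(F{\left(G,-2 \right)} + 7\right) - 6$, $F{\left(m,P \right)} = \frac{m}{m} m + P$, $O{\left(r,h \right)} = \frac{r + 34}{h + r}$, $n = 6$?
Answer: $\frac{70063}{34} \approx 2060.7$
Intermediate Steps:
$O{\left(r,h \right)} = \frac{34 + r}{h + r}$
$F{\left(m,P \right)} = P + m$ ($F{\left(m,P \right)} = 1 m + P = m + P = P + m$)
$x{\left(G,K \right)} = -1 + G$ ($x{\left(G,K \right)} = \left(\left(-2 + G\right) + 7\right) - 6 = \left(5 + G\right) - 6 = -1 + G$)
$\left(2059 + O{\left(-11,45 \right)}\right) + x{\left(2,n \right)} = \left(2059 + \frac{34 - 11}{45 - 11}\right) + \left(-1 + 2\right) = \left(2059 + \frac{1}{34} \cdot 23\right) + 1 = \left(2059 + \frac{23}{34}\right) + 1 = \frac{70029}{34} + 1 = \frac{70063}{34}$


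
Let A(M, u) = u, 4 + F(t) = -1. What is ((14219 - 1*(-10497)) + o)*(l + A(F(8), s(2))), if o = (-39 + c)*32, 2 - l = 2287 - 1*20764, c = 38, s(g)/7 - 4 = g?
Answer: 457172364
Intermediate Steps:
s(g) = 28 + 7*g
l = 18479 (l = 2 - (2287 - 1*20764) = 2 - (2287 - 20764) = 2 - 1*(-18477) = 2 + 18477 = 18479)
F(t) = -5 (F(t) = -4 - 1 = -5)
o = -32 (o = (-39 + 38)*32 = -1*32 = -32)
((14219 - 1*(-10497)) + o)*(l + A(F(8), s(2))) = ((14219 - 1*(-10497)) - 32)*(18479 + (28 + 7*2)) = ((14219 + 10497) - 32)*(18479 + (28 + 14)) = (24716 - 32)*(18479 + 42) = 24684*18521 = 457172364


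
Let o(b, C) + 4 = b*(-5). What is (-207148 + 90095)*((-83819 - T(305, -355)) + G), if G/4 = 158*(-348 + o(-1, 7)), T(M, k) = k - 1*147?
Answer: 35422695913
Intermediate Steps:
T(M, k) = -147 + k (T(M, k) = k - 147 = -147 + k)
o(b, C) = -4 - 5*b (o(b, C) = -4 + b*(-5) = -4 - 5*b)
G = -219304 (G = 4*(158*(-348 + (-4 - 5*(-1)))) = 4*(158*(-348 + (-4 + 5))) = 4*(158*(-348 + 1)) = 4*(158*(-347)) = 4*(-54826) = -219304)
(-207148 + 90095)*((-83819 - T(305, -355)) + G) = (-207148 + 90095)*((-83819 - (-147 - 355)) - 219304) = -117053*((-83819 - 1*(-502)) - 219304) = -117053*((-83819 + 502) - 219304) = -117053*(-83317 - 219304) = -117053*(-302621) = 35422695913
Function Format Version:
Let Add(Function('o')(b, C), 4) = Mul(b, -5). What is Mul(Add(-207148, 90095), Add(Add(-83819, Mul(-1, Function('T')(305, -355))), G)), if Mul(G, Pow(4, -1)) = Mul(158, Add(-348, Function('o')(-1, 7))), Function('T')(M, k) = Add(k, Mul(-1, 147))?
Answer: 35422695913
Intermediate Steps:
Function('T')(M, k) = Add(-147, k) (Function('T')(M, k) = Add(k, -147) = Add(-147, k))
Function('o')(b, C) = Add(-4, Mul(-5, b)) (Function('o')(b, C) = Add(-4, Mul(b, -5)) = Add(-4, Mul(-5, b)))
G = -219304 (G = Mul(4, Mul(158, Add(-348, Add(-4, Mul(-5, -1))))) = Mul(4, Mul(158, Add(-348, Add(-4, 5)))) = Mul(4, Mul(158, Add(-348, 1))) = Mul(4, Mul(158, -347)) = Mul(4, -54826) = -219304)
Mul(Add(-207148, 90095), Add(Add(-83819, Mul(-1, Function('T')(305, -355))), G)) = Mul(Add(-207148, 90095), Add(Add(-83819, Mul(-1, Add(-147, -355))), -219304)) = Mul(-117053, Add(Add(-83819, Mul(-1, -502)), -219304)) = Mul(-117053, Add(Add(-83819, 502), -219304)) = Mul(-117053, Add(-83317, -219304)) = Mul(-117053, -302621) = 35422695913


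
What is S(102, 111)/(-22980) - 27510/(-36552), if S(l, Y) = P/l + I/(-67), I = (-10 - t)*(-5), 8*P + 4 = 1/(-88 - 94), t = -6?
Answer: 87367938141403/116082037518720 ≈ 0.75264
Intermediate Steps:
P = -729/1456 (P = -½ + 1/(8*(-88 - 94)) = -½ + (⅛)/(-182) = -½ + (⅛)*(-1/182) = -½ - 1/1456 = -729/1456 ≈ -0.50069)
I = 20 (I = (-10 - 1*(-6))*(-5) = (-10 + 6)*(-5) = -4*(-5) = 20)
S(l, Y) = -20/67 - 729/(1456*l) (S(l, Y) = -729/(1456*l) + 20/(-67) = -729/(1456*l) + 20*(-1/67) = -729/(1456*l) - 20/67 = -20/67 - 729/(1456*l))
S(102, 111)/(-22980) - 27510/(-36552) = ((1/97552)*(-48843 - 29120*102)/102)/(-22980) - 27510/(-36552) = ((1/97552)*(1/102)*(-48843 - 2970240))*(-1/22980) - 27510*(-1/36552) = ((1/97552)*(1/102)*(-3019083))*(-1/22980) + 4585/6092 = -1006361/3316768*(-1/22980) + 4585/6092 = 1006361/76219328640 + 4585/6092 = 87367938141403/116082037518720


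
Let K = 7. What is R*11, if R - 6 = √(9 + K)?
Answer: 110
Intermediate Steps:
R = 10 (R = 6 + √(9 + 7) = 6 + √16 = 6 + 4 = 10)
R*11 = 10*11 = 110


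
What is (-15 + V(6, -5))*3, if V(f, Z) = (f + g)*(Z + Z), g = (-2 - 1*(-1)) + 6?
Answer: -375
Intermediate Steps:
g = 5 (g = (-2 + 1) + 6 = -1 + 6 = 5)
V(f, Z) = 2*Z*(5 + f) (V(f, Z) = (f + 5)*(Z + Z) = (5 + f)*(2*Z) = 2*Z*(5 + f))
(-15 + V(6, -5))*3 = (-15 + 2*(-5)*(5 + 6))*3 = (-15 + 2*(-5)*11)*3 = (-15 - 110)*3 = -125*3 = -375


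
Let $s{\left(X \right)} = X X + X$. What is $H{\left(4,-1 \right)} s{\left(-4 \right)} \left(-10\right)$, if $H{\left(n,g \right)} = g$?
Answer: $120$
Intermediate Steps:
$s{\left(X \right)} = X + X^{2}$ ($s{\left(X \right)} = X^{2} + X = X + X^{2}$)
$H{\left(4,-1 \right)} s{\left(-4 \right)} \left(-10\right) = - \left(-4\right) \left(1 - 4\right) \left(-10\right) = - \left(-4\right) \left(-3\right) \left(-10\right) = \left(-1\right) 12 \left(-10\right) = \left(-12\right) \left(-10\right) = 120$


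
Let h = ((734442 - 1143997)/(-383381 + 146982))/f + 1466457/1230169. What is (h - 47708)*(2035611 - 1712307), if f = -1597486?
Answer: -3582687393130162583624565300/232283028067961233 ≈ -1.5424e+10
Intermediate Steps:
h = 553798319740520903/464566056135922466 (h = ((734442 - 1143997)/(-383381 + 146982))/(-1597486) + 1466457/1230169 = -409555/(-236399)*(-1/1597486) + 1466457*(1/1230169) = -409555*(-1/236399)*(-1/1597486) + 1466457/1230169 = (409555/236399)*(-1/1597486) + 1466457/1230169 = -409555/377644092914 + 1466457/1230169 = 553798319740520903/464566056135922466 ≈ 1.1921)
(h - 47708)*(2035611 - 1712307) = (553798319740520903/464566056135922466 - 47708)*(2035611 - 1712307) = -22162963607812848487025/464566056135922466*323304 = -3582687393130162583624565300/232283028067961233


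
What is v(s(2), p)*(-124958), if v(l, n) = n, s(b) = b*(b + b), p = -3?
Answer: 374874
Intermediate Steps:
s(b) = 2*b² (s(b) = b*(2*b) = 2*b²)
v(s(2), p)*(-124958) = -3*(-124958) = 374874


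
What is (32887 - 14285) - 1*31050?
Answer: -12448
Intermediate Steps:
(32887 - 14285) - 1*31050 = 18602 - 31050 = -12448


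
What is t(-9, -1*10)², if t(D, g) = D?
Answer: 81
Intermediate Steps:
t(-9, -1*10)² = (-9)² = 81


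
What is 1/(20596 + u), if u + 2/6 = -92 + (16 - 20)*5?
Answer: 3/61451 ≈ 4.8819e-5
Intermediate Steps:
u = -337/3 (u = -⅓ + (-92 + (16 - 20)*5) = -⅓ + (-92 - 4*5) = -⅓ + (-92 - 20) = -⅓ - 112 = -337/3 ≈ -112.33)
1/(20596 + u) = 1/(20596 - 337/3) = 1/(61451/3) = 3/61451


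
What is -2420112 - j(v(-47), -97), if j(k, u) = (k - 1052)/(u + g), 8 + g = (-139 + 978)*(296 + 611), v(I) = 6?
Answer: -920692888085/380434 ≈ -2.4201e+6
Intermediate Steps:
g = 760965 (g = -8 + (-139 + 978)*(296 + 611) = -8 + 839*907 = -8 + 760973 = 760965)
j(k, u) = (-1052 + k)/(760965 + u) (j(k, u) = (k - 1052)/(u + 760965) = (-1052 + k)/(760965 + u))
-2420112 - j(v(-47), -97) = -2420112 - (-1052 + 6)/(760965 - 97) = -2420112 - (-1046)/760868 = -2420112 - 1*(-523/380434) = -2420112 + 523/380434 = -920692888085/380434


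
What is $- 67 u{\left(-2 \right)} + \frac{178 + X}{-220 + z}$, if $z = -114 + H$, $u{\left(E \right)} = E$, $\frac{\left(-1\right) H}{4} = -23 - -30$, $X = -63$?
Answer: $\frac{48393}{362} \approx 133.68$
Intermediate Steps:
$H = -28$ ($H = - 4 \left(-23 - -30\right) = - 4 \left(-23 + 30\right) = \left(-4\right) 7 = -28$)
$z = -142$ ($z = -114 - 28 = -142$)
$- 67 u{\left(-2 \right)} + \frac{178 + X}{-220 + z} = \left(-67\right) \left(-2\right) + \frac{178 - 63}{-220 - 142} = 134 + \frac{115}{-362} = 134 + 115 \left(- \frac{1}{362}\right) = 134 - \frac{115}{362} = \frac{48393}{362}$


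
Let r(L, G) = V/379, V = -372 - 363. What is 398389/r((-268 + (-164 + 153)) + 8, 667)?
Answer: -150989431/735 ≈ -2.0543e+5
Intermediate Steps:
V = -735
r(L, G) = -735/379
398389/r((-268 + (-164 + 153)) + 8, 667) = 398389/(-735/379) = 398389*(-379/735) = -150989431/735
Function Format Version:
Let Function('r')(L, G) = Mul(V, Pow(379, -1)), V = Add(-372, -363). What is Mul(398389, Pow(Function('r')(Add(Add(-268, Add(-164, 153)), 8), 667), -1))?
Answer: Rational(-150989431, 735) ≈ -2.0543e+5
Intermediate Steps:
V = -735
Function('r')(L, G) = Rational(-735, 379) (Function('r')(L, G) = Mul(-735, Pow(379, -1)) = Mul(-735, Rational(1, 379)) = Rational(-735, 379))
Mul(398389, Pow(Function('r')(Add(Add(-268, Add(-164, 153)), 8), 667), -1)) = Mul(398389, Pow(Rational(-735, 379), -1)) = Mul(398389, Rational(-379, 735)) = Rational(-150989431, 735)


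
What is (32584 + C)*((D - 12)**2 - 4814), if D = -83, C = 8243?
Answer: 171922497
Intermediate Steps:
(32584 + C)*((D - 12)**2 - 4814) = (32584 + 8243)*((-83 - 12)**2 - 4814) = 40827*((-95)**2 - 4814) = 40827*(9025 - 4814) = 40827*4211 = 171922497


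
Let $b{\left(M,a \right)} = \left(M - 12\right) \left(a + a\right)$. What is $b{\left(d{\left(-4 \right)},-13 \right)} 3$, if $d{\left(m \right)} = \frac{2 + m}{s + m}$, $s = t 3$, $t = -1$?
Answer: $\frac{6396}{7} \approx 913.71$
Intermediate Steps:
$s = -3$ ($s = \left(-1\right) 3 = -3$)
$d{\left(m \right)} = \frac{2 + m}{-3 + m}$
$b{\left(M,a \right)} = 2 a \left(-12 + M\right)$ ($b{\left(M,a \right)} = \left(-12 + M\right) 2 a = 2 a \left(-12 + M\right)$)
$b{\left(d{\left(-4 \right)},-13 \right)} 3 = 2 \left(-13\right) \left(-12 + \frac{2 - 4}{-3 - 4}\right) 3 = 2 \left(-13\right) \left(-12 + \frac{1}{-7} \left(-2\right)\right) 3 = 2 \left(-13\right) \left(-12 - - \frac{2}{7}\right) 3 = 2 \left(-13\right) \left(-12 + \frac{2}{7}\right) 3 = 2 \left(-13\right) \left(- \frac{82}{7}\right) 3 = \frac{2132}{7} \cdot 3 = \frac{6396}{7}$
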